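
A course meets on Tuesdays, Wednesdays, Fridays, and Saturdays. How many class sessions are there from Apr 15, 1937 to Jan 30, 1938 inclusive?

Apr 15, 1937 is a Thursday.
The range spans 291 days (inclusive of both endpoints).
291 = 7 × 41 + 4, so there are 41 full weeks plus 4 extra days.
Each full week contributes 4 days from the set (Tue, Wed, Fri, Sat): 41 × 4 = 164.
The 4 extra days are Thu, Fri, Sat, Sun — 2 of them qualify.
Total: 164 + 2 = 166.

166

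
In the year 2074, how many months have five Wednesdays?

A month has five Wednesdays exactly when Wednesday falls within its first (length − 28) days.
Jan: 31 days, starts Mon → 5 of Mon, Tue, Wed ✓
Feb: 28 days, starts Thu → 5 of (none)
Mar: 31 days, starts Thu → 5 of Thu, Fri, Sat
Apr: 30 days, starts Sun → 5 of Sun, Mon
May: 31 days, starts Tue → 5 of Tue, Wed, Thu ✓
Jun: 30 days, starts Fri → 5 of Fri, Sat
Jul: 31 days, starts Sun → 5 of Sun, Mon, Tue
Aug: 31 days, starts Wed → 5 of Wed, Thu, Fri ✓
Sep: 30 days, starts Sat → 5 of Sat, Sun
Oct: 31 days, starts Mon → 5 of Mon, Tue, Wed ✓
Nov: 30 days, starts Thu → 5 of Thu, Fri
Dec: 31 days, starts Sat → 5 of Sat, Sun, Mon
Months with five Wednesdays: Jan, May, Aug, Oct.

4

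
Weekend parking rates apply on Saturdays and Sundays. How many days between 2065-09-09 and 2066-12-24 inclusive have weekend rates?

2065-09-09 is a Wednesday.
From 2065-09-09 to 2066-12-24 is 472 days inclusive.
472 = 7 × 67 + 3, so there are 67 full weeks plus 3 extra days.
Each full week contributes 2 weekend days (Sat, Sun): 67 × 2 = 134.
The 3 extra days are Wednesday, Thursday, Friday — none qualify.
Total: 134 + 0 = 134.

134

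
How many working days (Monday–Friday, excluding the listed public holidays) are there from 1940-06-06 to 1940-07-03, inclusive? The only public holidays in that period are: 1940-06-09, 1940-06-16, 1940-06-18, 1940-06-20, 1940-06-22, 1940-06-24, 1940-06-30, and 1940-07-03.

1940-06-06 is a Thursday.
That's 28 days from start to end, counting both.
28 = 7 × 4, so the span is exactly 4 full weeks.
Each full week contributes 5 weekdays (Mon–Fri): 4 × 5 = 20.
Total: 20.
Holidays: 1940-06-09 (Sun); 1940-06-16 (Sun); 1940-06-18 (Tue); 1940-06-20 (Thu); 1940-06-22 (Sat); 1940-06-24 (Mon); 1940-06-30 (Sun); 1940-07-03 (Wed).
4 of the 8 holidays fall on weekdays; the rest are weekends and were already excluded.
Business days: 20 − 4 = 16.

16 working days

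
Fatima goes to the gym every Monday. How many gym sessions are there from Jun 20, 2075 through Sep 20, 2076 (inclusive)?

Jun 20, 2075 is a Thursday.
That's 459 days from start to end, counting both.
459 = 7 × 65 + 4, so there are 65 full weeks plus 4 extra days.
Each full week contributes one Monday: 65 so far.
The 4 extra days are Thursday, Friday, Saturday, Sunday — none qualify.
Total: 65 + 0 = 65.

65 Mondays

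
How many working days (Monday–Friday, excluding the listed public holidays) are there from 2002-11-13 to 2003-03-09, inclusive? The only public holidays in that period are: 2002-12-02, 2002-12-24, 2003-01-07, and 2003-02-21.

2002-11-13 is a Wednesday.
That's 117 days from start to end, counting both.
117 = 7 × 16 + 5, so there are 16 full weeks plus 5 extra days.
Each full week contributes 5 weekdays (Mon–Fri): 16 × 5 = 80.
The 5 extra days are Wednesday, Thursday, Friday, Saturday, Sunday — 3 of them qualify.
Total: 80 + 3 = 83.
Holidays: 2002-12-02 (Mon); 2002-12-24 (Tue); 2003-01-07 (Tue); 2003-02-21 (Fri).
All 4 holidays fall on weekdays, so subtract 4.
Business days: 83 − 4 = 79.

79 working days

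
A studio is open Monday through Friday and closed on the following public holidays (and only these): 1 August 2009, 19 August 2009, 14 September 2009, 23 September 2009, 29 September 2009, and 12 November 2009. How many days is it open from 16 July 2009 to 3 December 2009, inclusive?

96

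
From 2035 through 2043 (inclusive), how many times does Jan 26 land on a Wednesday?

1

Day of week of January 26 in each year:
2035: Fri, 2036: Sat, 2037: Mon, 2038: Tue, 2039: Wed ✓, 2040: Thu, 2041: Sat, 2042: Sun, 2043: Mon
Wednesdays: 2039.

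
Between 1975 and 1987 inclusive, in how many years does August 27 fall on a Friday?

Day of week of August 27 in each year:
1975: Wed, 1976: Fri ✓, 1977: Sat, 1978: Sun, 1979: Mon, 1980: Wed, 1981: Thu, 1982: Fri ✓, 1983: Sat, 1984: Mon, 1985: Tue, 1986: Wed, 1987: Thu
Fridays: 1976, 1982.

2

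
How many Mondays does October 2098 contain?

October 1, 2098 is a Wednesday.
The range spans 31 days (inclusive of both endpoints).
31 = 7 × 4 + 3, so there are 4 full weeks plus 3 extra days.
Each full week contributes one Monday: 4 so far.
The 3 extra days are Wednesday, Thursday, Friday — none qualify.
Total: 4 + 0 = 4.

4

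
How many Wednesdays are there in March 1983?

Mar 1, 1983 is a Tuesday.
From Mar 1, 1983 to Mar 31, 1983 is 31 days inclusive.
31 = 7 × 4 + 3, so there are 4 full weeks plus 3 extra days.
Each full week contributes one Wednesday: 4 so far.
The 3 extra days are Tuesday, Wednesday, Thursday — 1 of them qualifies.
Total: 4 + 1 = 5.

5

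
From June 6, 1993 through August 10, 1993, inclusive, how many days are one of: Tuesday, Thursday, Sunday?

June 6, 1993 is a Sunday.
From June 6, 1993 to August 10, 1993 is 66 days inclusive.
66 = 7 × 9 + 3, so there are 9 full weeks plus 3 extra days.
Each full week contributes 3 days from the set (Tue, Thu, Sun): 9 × 3 = 27.
The 3 extra days are Sunday, Monday, Tuesday — 2 of them qualify.
Total: 27 + 2 = 29.

29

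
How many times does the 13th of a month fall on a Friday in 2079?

2

The 13th falls on a Friday when the month's 13th has weekday Fri.
Jan 13 is Fri ✓; Feb 13 is Mon; Mar 13 is Mon; Apr 13 is Thu; May 13 is Sat; Jun 13 is Tue; Jul 13 is Thu; Aug 13 is Sun; Sep 13 is Wed; Oct 13 is Fri ✓; Nov 13 is Mon; Dec 13 is Wed.
Friday the 13ths: Jan, Oct.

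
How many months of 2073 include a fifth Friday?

4

A month has five Fridays exactly when Friday falls within its first (length − 28) days.
Jan: 31 days, starts Sun → 5 of Sun, Mon, Tue
Feb: 28 days, starts Wed → 5 of (none)
Mar: 31 days, starts Wed → 5 of Wed, Thu, Fri ✓
Apr: 30 days, starts Sat → 5 of Sat, Sun
May: 31 days, starts Mon → 5 of Mon, Tue, Wed
Jun: 30 days, starts Thu → 5 of Thu, Fri ✓
Jul: 31 days, starts Sat → 5 of Sat, Sun, Mon
Aug: 31 days, starts Tue → 5 of Tue, Wed, Thu
Sep: 30 days, starts Fri → 5 of Fri, Sat ✓
Oct: 31 days, starts Sun → 5 of Sun, Mon, Tue
Nov: 30 days, starts Wed → 5 of Wed, Thu
Dec: 31 days, starts Fri → 5 of Fri, Sat, Sun ✓
Months with five Fridays: Mar, Jun, Sep, Dec.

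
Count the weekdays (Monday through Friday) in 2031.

January 1, 2031 is a Wednesday.
From January 1, 2031 to December 31, 2031 is 365 days inclusive.
365 = 7 × 52 + 1, so there are 52 full weeks plus 1 extra day.
Each full week contributes 5 weekdays (Mon–Fri): 52 × 5 = 260.
The 1 extra day is Wednesday — 1 of them qualifies.
Total: 260 + 1 = 261.

261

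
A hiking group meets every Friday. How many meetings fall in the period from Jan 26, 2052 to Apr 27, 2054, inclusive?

118 Fridays

Jan 26, 2052 is a Friday.
The range spans 823 days (inclusive of both endpoints).
823 = 7 × 117 + 4, so there are 117 full weeks plus 4 extra days.
Each full week contributes one Friday: 117 so far.
The 4 extra days are Fri, Sat, Sun, Mon — 1 of them qualifies.
Total: 117 + 1 = 118.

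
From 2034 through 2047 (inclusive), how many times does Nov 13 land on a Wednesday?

Day of week of November 13 in each year:
2034: Mon, 2035: Tue, 2036: Thu, 2037: Fri, 2038: Sat, 2039: Sun, 2040: Tue, 2041: Wed ✓, 2042: Thu, 2043: Fri, 2044: Sun, 2045: Mon, 2046: Tue, 2047: Wed ✓
Wednesdays: 2041, 2047.

2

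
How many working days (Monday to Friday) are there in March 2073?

23 weekdays

Mar 1, 2073 is a Wednesday.
The range spans 31 days (inclusive of both endpoints).
31 = 7 × 4 + 3, so there are 4 full weeks plus 3 extra days.
Each full week contributes 5 weekdays (Mon–Fri): 4 × 5 = 20.
The 3 extra days are Wednesday, Thursday, Friday — 3 of them qualify.
Total: 20 + 3 = 23.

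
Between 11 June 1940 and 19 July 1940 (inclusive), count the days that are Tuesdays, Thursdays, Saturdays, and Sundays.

22

11 June 1940 is a Tuesday.
From 11 June 1940 to 19 July 1940 is 39 days inclusive.
39 = 7 × 5 + 4, so there are 5 full weeks plus 4 extra days.
Each full week contributes 4 days from the set (Tue, Thu, Sat, Sun): 5 × 4 = 20.
The 4 extra days are Tue, Wed, Thu, Fri — 2 of them qualify.
Total: 20 + 2 = 22.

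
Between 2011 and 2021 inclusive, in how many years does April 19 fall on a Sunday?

2

Day of week of April 19 in each year:
2011: Tue, 2012: Thu, 2013: Fri, 2014: Sat, 2015: Sun ✓, 2016: Tue, 2017: Wed, 2018: Thu, 2019: Fri, 2020: Sun ✓, 2021: Mon
Sundays: 2015, 2020.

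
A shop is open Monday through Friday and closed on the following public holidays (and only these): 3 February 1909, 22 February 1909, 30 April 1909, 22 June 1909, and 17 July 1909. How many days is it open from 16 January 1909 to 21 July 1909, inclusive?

16 January 1909 is a Saturday.
That's 187 days from start to end, counting both.
187 = 7 × 26 + 5, so there are 26 full weeks plus 5 extra days.
Each full week contributes 5 weekdays (Mon–Fri): 26 × 5 = 130.
The 5 extra days are Sat, Sun, Mon, Tue, Wed — 3 of them qualify.
Total: 130 + 3 = 133.
Holidays: 3 February 1909 (Wed); 22 February 1909 (Mon); 30 April 1909 (Fri); 22 June 1909 (Tue); 17 July 1909 (Sat).
4 of the 5 holidays fall on weekdays; the rest are weekends and were already excluded.
Business days: 133 − 4 = 129.

129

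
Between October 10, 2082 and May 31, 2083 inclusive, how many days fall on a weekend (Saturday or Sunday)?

October 10, 2082 is a Saturday.
The range spans 234 days (inclusive of both endpoints).
234 = 7 × 33 + 3, so there are 33 full weeks plus 3 extra days.
Each full week contributes 2 weekend days (Sat, Sun): 33 × 2 = 66.
The 3 extra days are Saturday, Sunday, Monday — 2 of them qualify.
Total: 66 + 2 = 68.

68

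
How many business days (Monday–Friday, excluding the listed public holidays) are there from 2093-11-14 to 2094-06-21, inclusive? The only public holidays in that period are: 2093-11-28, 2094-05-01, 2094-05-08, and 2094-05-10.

155 business days

2093-11-14 is a Saturday.
The range spans 220 days (inclusive of both endpoints).
220 = 7 × 31 + 3, so there are 31 full weeks plus 3 extra days.
Each full week contributes 5 weekdays (Mon–Fri): 31 × 5 = 155.
The 3 extra days are Saturday, Sunday, Monday — 1 of them qualifies.
Total: 155 + 1 = 156.
Holidays: 2093-11-28 (Sat); 2094-05-01 (Sat); 2094-05-08 (Sat); 2094-05-10 (Mon).
1 of the 4 holidays fall on weekdays; the rest are weekends and were already excluded.
Business days: 156 − 1 = 155.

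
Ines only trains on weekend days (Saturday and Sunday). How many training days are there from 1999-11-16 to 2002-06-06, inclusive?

1999-11-16 is a Tuesday.
From 1999-11-16 to 2002-06-06 is 934 days inclusive.
934 = 7 × 133 + 3, so there are 133 full weeks plus 3 extra days.
Each full week contributes 2 weekend days (Sat, Sun): 133 × 2 = 266.
The 3 extra days are Tuesday, Wednesday, Thursday — none qualify.
Total: 266 + 0 = 266.

266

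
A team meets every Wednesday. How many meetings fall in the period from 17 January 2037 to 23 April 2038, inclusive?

66 Wednesdays

17 January 2037 is a Saturday.
The range spans 462 days (inclusive of both endpoints).
462 = 7 × 66, so the span is exactly 66 full weeks.
Each full week contributes one Wednesday: 66 so far.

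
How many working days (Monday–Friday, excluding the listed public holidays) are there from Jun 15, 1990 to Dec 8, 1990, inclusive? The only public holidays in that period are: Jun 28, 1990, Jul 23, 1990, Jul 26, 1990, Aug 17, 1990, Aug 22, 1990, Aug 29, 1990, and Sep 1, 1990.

120

Jun 15, 1990 is a Friday.
The range spans 177 days (inclusive of both endpoints).
177 = 7 × 25 + 2, so there are 25 full weeks plus 2 extra days.
Each full week contributes 5 weekdays (Mon–Fri): 25 × 5 = 125.
The 2 extra days are Fri, Sat — 1 of them qualifies.
Total: 125 + 1 = 126.
Holidays: Jun 28, 1990 (Thu); Jul 23, 1990 (Mon); Jul 26, 1990 (Thu); Aug 17, 1990 (Fri); Aug 22, 1990 (Wed); Aug 29, 1990 (Wed); Sep 1, 1990 (Sat).
6 of the 7 holidays fall on weekdays; the rest are weekends and were already excluded.
Business days: 126 − 6 = 120.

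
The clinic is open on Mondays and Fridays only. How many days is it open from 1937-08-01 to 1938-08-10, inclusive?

1937-08-01 is a Sunday.
From 1937-08-01 to 1938-08-10 is 375 days inclusive.
375 = 7 × 53 + 4, so there are 53 full weeks plus 4 extra days.
Each full week contributes 2 days from the set (Mon, Fri): 53 × 2 = 106.
The 4 extra days are Sun, Mon, Tue, Wed — 1 of them qualifies.
Total: 106 + 1 = 107.

107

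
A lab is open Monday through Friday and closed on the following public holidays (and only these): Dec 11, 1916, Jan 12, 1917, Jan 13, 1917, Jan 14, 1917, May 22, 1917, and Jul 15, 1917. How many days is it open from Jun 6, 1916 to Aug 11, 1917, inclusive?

Jun 6, 1916 is a Tuesday.
From Jun 6, 1916 to Aug 11, 1917 is 432 days inclusive.
432 = 7 × 61 + 5, so there are 61 full weeks plus 5 extra days.
Each full week contributes 5 weekdays (Mon–Fri): 61 × 5 = 305.
The 5 extra days are Tuesday, Wednesday, Thursday, Friday, Saturday — 4 of them qualify.
Total: 305 + 4 = 309.
Holidays: Dec 11, 1916 (Mon); Jan 12, 1917 (Fri); Jan 13, 1917 (Sat); Jan 14, 1917 (Sun); May 22, 1917 (Tue); Jul 15, 1917 (Sun).
3 of the 6 holidays fall on weekdays; the rest are weekends and were already excluded.
Business days: 309 − 3 = 306.

306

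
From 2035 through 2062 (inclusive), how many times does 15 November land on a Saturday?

4

Day of week of November 15 in each year:
2035: Thu, 2036: Sat ✓, 2037: Sun, 2038: Mon, 2039: Tue, 2040: Thu, 2041: Fri, 2042: Sat ✓, 2043: Sun, 2044: Tue, 2045: Wed, 2046: Thu, 2047: Fri, 2048: Sun, 2049: Mon, 2050: Tue, 2051: Wed, 2052: Fri, 2053: Sat ✓, 2054: Sun, 2055: Mon, 2056: Wed, 2057: Thu, 2058: Fri, 2059: Sat ✓, 2060: Mon, 2061: Tue, 2062: Wed
Saturdays: 2036, 2042, 2053, 2059.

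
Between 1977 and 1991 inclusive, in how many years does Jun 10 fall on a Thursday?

Day of week of June 10 in each year:
1977: Fri, 1978: Sat, 1979: Sun, 1980: Tue, 1981: Wed, 1982: Thu ✓, 1983: Fri, 1984: Sun, 1985: Mon, 1986: Tue, 1987: Wed, 1988: Fri, 1989: Sat, 1990: Sun, 1991: Mon
Thursdays: 1982.

1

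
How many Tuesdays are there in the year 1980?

1980-01-01 is a Tuesday.
That's 366 days from start to end, counting both.
366 = 7 × 52 + 2, so there are 52 full weeks plus 2 extra days.
Each full week contributes one Tuesday: 52 so far.
The 2 extra days are Tue, Wed — 1 of them qualifies.
Total: 52 + 1 = 53.

53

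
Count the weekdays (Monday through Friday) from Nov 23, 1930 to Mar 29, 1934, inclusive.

874

Nov 23, 1930 is a Sunday.
The range spans 1223 days (inclusive of both endpoints).
1223 = 7 × 174 + 5, so there are 174 full weeks plus 5 extra days.
Each full week contributes 5 weekdays (Mon–Fri): 174 × 5 = 870.
The 5 extra days are Sunday, Monday, Tuesday, Wednesday, Thursday — 4 of them qualify.
Total: 870 + 4 = 874.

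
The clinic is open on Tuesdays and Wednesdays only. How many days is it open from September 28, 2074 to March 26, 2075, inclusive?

September 28, 2074 is a Friday.
The range spans 180 days (inclusive of both endpoints).
180 = 7 × 25 + 5, so there are 25 full weeks plus 5 extra days.
Each full week contributes 2 days from the set (Tue, Wed): 25 × 2 = 50.
The 5 extra days are Friday, Saturday, Sunday, Monday, Tuesday — 1 of them qualifies.
Total: 50 + 1 = 51.

51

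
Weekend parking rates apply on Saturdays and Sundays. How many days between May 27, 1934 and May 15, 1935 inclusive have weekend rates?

May 27, 1934 is a Sunday.
The range spans 354 days (inclusive of both endpoints).
354 = 7 × 50 + 4, so there are 50 full weeks plus 4 extra days.
Each full week contributes 2 weekend days (Sat, Sun): 50 × 2 = 100.
The 4 extra days are Sunday, Monday, Tuesday, Wednesday — 1 of them qualifies.
Total: 100 + 1 = 101.

101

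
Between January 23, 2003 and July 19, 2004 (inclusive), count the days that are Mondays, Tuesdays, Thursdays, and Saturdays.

311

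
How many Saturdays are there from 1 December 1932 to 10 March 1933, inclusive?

1 December 1932 is a Thursday.
That's 100 days from start to end, counting both.
100 = 7 × 14 + 2, so there are 14 full weeks plus 2 extra days.
Each full week contributes one Saturday: 14 so far.
The 2 extra days are Thursday, Friday — none qualify.
Total: 14 + 0 = 14.

14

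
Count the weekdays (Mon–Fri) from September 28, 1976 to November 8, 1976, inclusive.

September 28, 1976 is a Tuesday.
That's 42 days from start to end, counting both.
42 = 7 × 6, so the span is exactly 6 full weeks.
Each full week contributes 5 weekdays (Mon–Fri): 6 × 5 = 30.

30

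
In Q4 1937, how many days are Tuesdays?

1 October 1937 is a Friday.
That's 92 days from start to end, counting both.
92 = 7 × 13 + 1, so there are 13 full weeks plus 1 extra day.
Each full week contributes one Tuesday: 13 so far.
The 1 extra day is Fri — none qualify.
Total: 13 + 0 = 13.

13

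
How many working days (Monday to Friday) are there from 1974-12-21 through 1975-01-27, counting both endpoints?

26 weekdays

1974-12-21 is a Saturday.
That's 38 days from start to end, counting both.
38 = 7 × 5 + 3, so there are 5 full weeks plus 3 extra days.
Each full week contributes 5 weekdays (Mon–Fri): 5 × 5 = 25.
The 3 extra days are Saturday, Sunday, Monday — 1 of them qualifies.
Total: 25 + 1 = 26.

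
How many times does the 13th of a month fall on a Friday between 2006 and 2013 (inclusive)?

15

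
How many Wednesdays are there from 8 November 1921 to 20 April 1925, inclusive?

8 November 1921 is a Tuesday.
That's 1260 days from start to end, counting both.
1260 = 7 × 180, so the span is exactly 180 full weeks.
Each full week contributes one Wednesday: 180 so far.

180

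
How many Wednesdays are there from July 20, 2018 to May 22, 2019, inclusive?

July 20, 2018 is a Friday.
The range spans 307 days (inclusive of both endpoints).
307 = 7 × 43 + 6, so there are 43 full weeks plus 6 extra days.
Each full week contributes one Wednesday: 43 so far.
The 6 extra days are Friday, Saturday, Sunday, Monday, Tuesday, Wednesday — 1 of them qualifies.
Total: 43 + 1 = 44.

44 Wednesdays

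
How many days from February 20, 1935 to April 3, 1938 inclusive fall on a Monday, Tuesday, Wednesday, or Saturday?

February 20, 1935 is a Wednesday.
From February 20, 1935 to April 3, 1938 is 1139 days inclusive.
1139 = 7 × 162 + 5, so there are 162 full weeks plus 5 extra days.
Each full week contributes 4 days from the set (Mon, Tue, Wed, Sat): 162 × 4 = 648.
The 5 extra days are Wed, Thu, Fri, Sat, Sun — 2 of them qualify.
Total: 648 + 2 = 650.

650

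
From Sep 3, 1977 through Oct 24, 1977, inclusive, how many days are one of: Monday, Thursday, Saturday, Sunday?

31

Sep 3, 1977 is a Saturday.
That's 52 days from start to end, counting both.
52 = 7 × 7 + 3, so there are 7 full weeks plus 3 extra days.
Each full week contributes 4 days from the set (Mon, Thu, Sat, Sun): 7 × 4 = 28.
The 3 extra days are Sat, Sun, Mon — 3 of them qualify.
Total: 28 + 3 = 31.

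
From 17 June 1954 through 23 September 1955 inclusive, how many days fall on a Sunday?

17 June 1954 is a Thursday.
From 17 June 1954 to 23 September 1955 is 464 days inclusive.
464 = 7 × 66 + 2, so there are 66 full weeks plus 2 extra days.
Each full week contributes one Sunday: 66 so far.
The 2 extra days are Thu, Fri — none qualify.
Total: 66 + 0 = 66.

66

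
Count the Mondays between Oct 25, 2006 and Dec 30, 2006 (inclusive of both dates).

9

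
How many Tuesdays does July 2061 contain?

July 1, 2061 is a Friday.
The range spans 31 days (inclusive of both endpoints).
31 = 7 × 4 + 3, so there are 4 full weeks plus 3 extra days.
Each full week contributes one Tuesday: 4 so far.
The 3 extra days are Friday, Saturday, Sunday — none qualify.
Total: 4 + 0 = 4.

4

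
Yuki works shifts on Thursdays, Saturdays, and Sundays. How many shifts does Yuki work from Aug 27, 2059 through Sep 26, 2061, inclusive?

327

Aug 27, 2059 is a Wednesday.
The range spans 762 days (inclusive of both endpoints).
762 = 7 × 108 + 6, so there are 108 full weeks plus 6 extra days.
Each full week contributes 3 days from the set (Thu, Sat, Sun): 108 × 3 = 324.
The 6 extra days are Wed, Thu, Fri, Sat, Sun, Mon — 3 of them qualify.
Total: 324 + 3 = 327.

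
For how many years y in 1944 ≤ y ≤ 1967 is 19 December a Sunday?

Day of week of December 19 in each year:
1944: Tue, 1945: Wed, 1946: Thu, 1947: Fri, 1948: Sun ✓, 1949: Mon, 1950: Tue, 1951: Wed, 1952: Fri, 1953: Sat, 1954: Sun ✓, 1955: Mon, 1956: Wed, 1957: Thu, 1958: Fri, 1959: Sat, 1960: Mon, 1961: Tue, 1962: Wed, 1963: Thu, 1964: Sat, 1965: Sun ✓, 1966: Mon, 1967: Tue
Sundays: 1948, 1954, 1965.

3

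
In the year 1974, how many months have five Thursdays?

4

A month has five Thursdays exactly when Thursday falls within its first (length − 28) days.
Jan: 31 days, starts Tue → 5 of Tue, Wed, Thu ✓
Feb: 28 days, starts Fri → 5 of (none)
Mar: 31 days, starts Fri → 5 of Fri, Sat, Sun
Apr: 30 days, starts Mon → 5 of Mon, Tue
May: 31 days, starts Wed → 5 of Wed, Thu, Fri ✓
Jun: 30 days, starts Sat → 5 of Sat, Sun
Jul: 31 days, starts Mon → 5 of Mon, Tue, Wed
Aug: 31 days, starts Thu → 5 of Thu, Fri, Sat ✓
Sep: 30 days, starts Sun → 5 of Sun, Mon
Oct: 31 days, starts Tue → 5 of Tue, Wed, Thu ✓
Nov: 30 days, starts Fri → 5 of Fri, Sat
Dec: 31 days, starts Sun → 5 of Sun, Mon, Tue
Months with five Thursdays: Jan, May, Aug, Oct.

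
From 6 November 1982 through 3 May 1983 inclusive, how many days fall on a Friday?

25

6 November 1982 is a Saturday.
The range spans 179 days (inclusive of both endpoints).
179 = 7 × 25 + 4, so there are 25 full weeks plus 4 extra days.
Each full week contributes one Friday: 25 so far.
The 4 extra days are Saturday, Sunday, Monday, Tuesday — none qualify.
Total: 25 + 0 = 25.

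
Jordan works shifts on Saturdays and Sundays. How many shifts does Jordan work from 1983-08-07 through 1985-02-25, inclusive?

163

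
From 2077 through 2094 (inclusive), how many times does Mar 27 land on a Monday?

3

Day of week of March 27 in each year:
2077: Sat, 2078: Sun, 2079: Mon ✓, 2080: Wed, 2081: Thu, 2082: Fri, 2083: Sat, 2084: Mon ✓, 2085: Tue, 2086: Wed, 2087: Thu, 2088: Sat, 2089: Sun, 2090: Mon ✓, 2091: Tue, 2092: Thu, 2093: Fri, 2094: Sat
Mondays: 2079, 2084, 2090.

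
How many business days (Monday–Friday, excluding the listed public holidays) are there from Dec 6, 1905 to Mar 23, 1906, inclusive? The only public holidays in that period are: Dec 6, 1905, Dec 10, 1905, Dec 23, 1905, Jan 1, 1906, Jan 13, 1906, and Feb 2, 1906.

75 business days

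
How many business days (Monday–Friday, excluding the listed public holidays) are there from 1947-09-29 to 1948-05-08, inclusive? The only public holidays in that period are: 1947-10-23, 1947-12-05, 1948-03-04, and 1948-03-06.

1947-09-29 is a Monday.
From 1947-09-29 to 1948-05-08 is 223 days inclusive.
223 = 7 × 31 + 6, so there are 31 full weeks plus 6 extra days.
Each full week contributes 5 weekdays (Mon–Fri): 31 × 5 = 155.
The 6 extra days are Monday, Tuesday, Wednesday, Thursday, Friday, Saturday — 5 of them qualify.
Total: 155 + 5 = 160.
Holidays: 1947-10-23 (Thu); 1947-12-05 (Fri); 1948-03-04 (Thu); 1948-03-06 (Sat).
3 of the 4 holidays fall on weekdays; the rest are weekends and were already excluded.
Business days: 160 − 3 = 157.

157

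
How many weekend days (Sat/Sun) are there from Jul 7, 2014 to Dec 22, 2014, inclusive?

48

Jul 7, 2014 is a Monday.
From Jul 7, 2014 to Dec 22, 2014 is 169 days inclusive.
169 = 7 × 24 + 1, so there are 24 full weeks plus 1 extra day.
Each full week contributes 2 weekend days (Sat, Sun): 24 × 2 = 48.
The 1 extra day is Mon — none qualify.
Total: 48 + 0 = 48.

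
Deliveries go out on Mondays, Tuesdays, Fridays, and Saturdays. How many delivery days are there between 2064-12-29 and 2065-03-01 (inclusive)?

36

2064-12-29 is a Monday.
That's 63 days from start to end, counting both.
63 = 7 × 9, so the span is exactly 9 full weeks.
Each full week contributes 4 days from the set (Mon, Tue, Fri, Sat): 9 × 4 = 36.
Total: 36.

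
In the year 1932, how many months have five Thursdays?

A month has five Thursdays exactly when Thursday falls within its first (length − 28) days.
Jan: 31 days, starts Fri → 5 of Fri, Sat, Sun
Feb: 29 days, starts Mon → 5 of Mon
Mar: 31 days, starts Tue → 5 of Tue, Wed, Thu ✓
Apr: 30 days, starts Fri → 5 of Fri, Sat
May: 31 days, starts Sun → 5 of Sun, Mon, Tue
Jun: 30 days, starts Wed → 5 of Wed, Thu ✓
Jul: 31 days, starts Fri → 5 of Fri, Sat, Sun
Aug: 31 days, starts Mon → 5 of Mon, Tue, Wed
Sep: 30 days, starts Thu → 5 of Thu, Fri ✓
Oct: 31 days, starts Sat → 5 of Sat, Sun, Mon
Nov: 30 days, starts Tue → 5 of Tue, Wed
Dec: 31 days, starts Thu → 5 of Thu, Fri, Sat ✓
Months with five Thursdays: Mar, Jun, Sep, Dec.

4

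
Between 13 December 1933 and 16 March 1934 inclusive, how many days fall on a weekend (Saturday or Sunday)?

26

13 December 1933 is a Wednesday.
From 13 December 1933 to 16 March 1934 is 94 days inclusive.
94 = 7 × 13 + 3, so there are 13 full weeks plus 3 extra days.
Each full week contributes 2 weekend days (Sat, Sun): 13 × 2 = 26.
The 3 extra days are Wednesday, Thursday, Friday — none qualify.
Total: 26 + 0 = 26.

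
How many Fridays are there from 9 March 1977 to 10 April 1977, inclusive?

9 March 1977 is a Wednesday.
From 9 March 1977 to 10 April 1977 is 33 days inclusive.
33 = 7 × 4 + 5, so there are 4 full weeks plus 5 extra days.
Each full week contributes one Friday: 4 so far.
The 5 extra days are Wed, Thu, Fri, Sat, Sun — 1 of them qualifies.
Total: 4 + 1 = 5.

5 Fridays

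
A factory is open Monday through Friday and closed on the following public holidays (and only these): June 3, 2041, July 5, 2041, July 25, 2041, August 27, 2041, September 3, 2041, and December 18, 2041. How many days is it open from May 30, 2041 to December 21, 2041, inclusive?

May 30, 2041 is a Thursday.
From May 30, 2041 to December 21, 2041 is 206 days inclusive.
206 = 7 × 29 + 3, so there are 29 full weeks plus 3 extra days.
Each full week contributes 5 weekdays (Mon–Fri): 29 × 5 = 145.
The 3 extra days are Thu, Fri, Sat — 2 of them qualify.
Total: 145 + 2 = 147.
Holidays: June 3, 2041 (Mon); July 5, 2041 (Fri); July 25, 2041 (Thu); August 27, 2041 (Tue); September 3, 2041 (Tue); December 18, 2041 (Wed).
All 6 holidays fall on weekdays, so subtract 6.
Business days: 147 − 6 = 141.

141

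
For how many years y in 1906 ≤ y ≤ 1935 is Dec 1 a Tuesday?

4

Day of week of December 1 in each year:
1906: Sat, 1907: Sun, 1908: Tue ✓, 1909: Wed, 1910: Thu, 1911: Fri, 1912: Sun, 1913: Mon, 1914: Tue ✓, 1915: Wed, 1916: Fri, 1917: Sat, 1918: Sun, 1919: Mon, 1920: Wed, 1921: Thu, 1922: Fri, 1923: Sat, 1924: Mon, 1925: Tue ✓, 1926: Wed, 1927: Thu, 1928: Sat, 1929: Sun, 1930: Mon, 1931: Tue ✓, 1932: Thu, 1933: Fri, 1934: Sat, 1935: Sun
Tuesdays: 1908, 1914, 1925, 1931.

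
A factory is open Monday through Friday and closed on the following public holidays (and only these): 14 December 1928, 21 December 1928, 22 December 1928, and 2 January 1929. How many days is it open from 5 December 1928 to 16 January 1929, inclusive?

28

5 December 1928 is a Wednesday.
From 5 December 1928 to 16 January 1929 is 43 days inclusive.
43 = 7 × 6 + 1, so there are 6 full weeks plus 1 extra day.
Each full week contributes 5 weekdays (Mon–Fri): 6 × 5 = 30.
The 1 extra day is Wed — 1 of them qualifies.
Total: 30 + 1 = 31.
Holidays: 14 December 1928 (Fri); 21 December 1928 (Fri); 22 December 1928 (Sat); 2 January 1929 (Wed).
3 of the 4 holidays fall on weekdays; the rest are weekends and were already excluded.
Business days: 31 − 3 = 28.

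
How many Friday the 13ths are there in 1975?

1

The 13th falls on a Friday when the month's 13th has weekday Fri.
Jan 13 is Mon; Feb 13 is Thu; Mar 13 is Thu; Apr 13 is Sun; May 13 is Tue; Jun 13 is Fri ✓; Jul 13 is Sun; Aug 13 is Wed; Sep 13 is Sat; Oct 13 is Mon; Nov 13 is Thu; Dec 13 is Sat.
Friday the 13ths: Jun.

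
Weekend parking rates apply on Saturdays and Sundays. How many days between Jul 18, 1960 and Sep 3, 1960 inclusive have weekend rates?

Jul 18, 1960 is a Monday.
The range spans 48 days (inclusive of both endpoints).
48 = 7 × 6 + 6, so there are 6 full weeks plus 6 extra days.
Each full week contributes 2 weekend days (Sat, Sun): 6 × 2 = 12.
The 6 extra days are Mon, Tue, Wed, Thu, Fri, Sat — 1 of them qualifies.
Total: 12 + 1 = 13.

13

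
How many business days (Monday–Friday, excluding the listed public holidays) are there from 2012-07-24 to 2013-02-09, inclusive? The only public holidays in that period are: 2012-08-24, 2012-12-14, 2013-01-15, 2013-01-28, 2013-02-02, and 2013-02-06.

139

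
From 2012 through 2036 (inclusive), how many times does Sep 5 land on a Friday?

4

Day of week of September 5 in each year:
2012: Wed, 2013: Thu, 2014: Fri ✓, 2015: Sat, 2016: Mon, 2017: Tue, 2018: Wed, 2019: Thu, 2020: Sat, 2021: Sun, 2022: Mon, 2023: Tue, 2024: Thu, 2025: Fri ✓, 2026: Sat, 2027: Sun, 2028: Tue, 2029: Wed, 2030: Thu, 2031: Fri ✓, 2032: Sun, 2033: Mon, 2034: Tue, 2035: Wed, 2036: Fri ✓
Fridays: 2014, 2025, 2031, 2036.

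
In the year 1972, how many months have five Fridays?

A month has five Fridays exactly when Friday falls within its first (length − 28) days.
Jan: 31 days, starts Sat → 5 of Sat, Sun, Mon
Feb: 29 days, starts Tue → 5 of Tue
Mar: 31 days, starts Wed → 5 of Wed, Thu, Fri ✓
Apr: 30 days, starts Sat → 5 of Sat, Sun
May: 31 days, starts Mon → 5 of Mon, Tue, Wed
Jun: 30 days, starts Thu → 5 of Thu, Fri ✓
Jul: 31 days, starts Sat → 5 of Sat, Sun, Mon
Aug: 31 days, starts Tue → 5 of Tue, Wed, Thu
Sep: 30 days, starts Fri → 5 of Fri, Sat ✓
Oct: 31 days, starts Sun → 5 of Sun, Mon, Tue
Nov: 30 days, starts Wed → 5 of Wed, Thu
Dec: 31 days, starts Fri → 5 of Fri, Sat, Sun ✓
Months with five Fridays: Mar, Jun, Sep, Dec.

4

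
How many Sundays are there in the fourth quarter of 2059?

13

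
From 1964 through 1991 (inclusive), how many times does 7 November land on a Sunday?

4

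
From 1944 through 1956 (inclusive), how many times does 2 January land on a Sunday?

Day of week of January 2 in each year:
1944: Sun ✓, 1945: Tue, 1946: Wed, 1947: Thu, 1948: Fri, 1949: Sun ✓, 1950: Mon, 1951: Tue, 1952: Wed, 1953: Fri, 1954: Sat, 1955: Sun ✓, 1956: Mon
Sundays: 1944, 1949, 1955.

3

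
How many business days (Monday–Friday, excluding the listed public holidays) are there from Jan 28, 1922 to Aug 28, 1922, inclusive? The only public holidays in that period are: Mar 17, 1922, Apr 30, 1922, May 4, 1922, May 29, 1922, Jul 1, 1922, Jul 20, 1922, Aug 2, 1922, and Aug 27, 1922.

146

Jan 28, 1922 is a Saturday.
The range spans 213 days (inclusive of both endpoints).
213 = 7 × 30 + 3, so there are 30 full weeks plus 3 extra days.
Each full week contributes 5 weekdays (Mon–Fri): 30 × 5 = 150.
The 3 extra days are Saturday, Sunday, Monday — 1 of them qualifies.
Total: 150 + 1 = 151.
Holidays: Mar 17, 1922 (Fri); Apr 30, 1922 (Sun); May 4, 1922 (Thu); May 29, 1922 (Mon); Jul 1, 1922 (Sat); Jul 20, 1922 (Thu); Aug 2, 1922 (Wed); Aug 27, 1922 (Sun).
5 of the 8 holidays fall on weekdays; the rest are weekends and were already excluded.
Business days: 151 − 5 = 146.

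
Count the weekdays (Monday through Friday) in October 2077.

1 October 2077 is a Friday.
The range spans 31 days (inclusive of both endpoints).
31 = 7 × 4 + 3, so there are 4 full weeks plus 3 extra days.
Each full week contributes 5 weekdays (Mon–Fri): 4 × 5 = 20.
The 3 extra days are Fri, Sat, Sun — 1 of them qualifies.
Total: 20 + 1 = 21.

21 weekdays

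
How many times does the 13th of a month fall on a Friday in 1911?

The 13th falls on a Friday when the month's 13th has weekday Fri.
Jan 13 is Fri ✓; Feb 13 is Mon; Mar 13 is Mon; Apr 13 is Thu; May 13 is Sat; Jun 13 is Tue; Jul 13 is Thu; Aug 13 is Sun; Sep 13 is Wed; Oct 13 is Fri ✓; Nov 13 is Mon; Dec 13 is Wed.
Friday the 13ths: Jan, Oct.

2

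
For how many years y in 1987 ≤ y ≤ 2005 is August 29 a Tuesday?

Day of week of August 29 in each year:
1987: Sat, 1988: Mon, 1989: Tue ✓, 1990: Wed, 1991: Thu, 1992: Sat, 1993: Sun, 1994: Mon, 1995: Tue ✓, 1996: Thu, 1997: Fri, 1998: Sat, 1999: Sun, 2000: Tue ✓, 2001: Wed, 2002: Thu, 2003: Fri, 2004: Sun, 2005: Mon
Tuesdays: 1989, 1995, 2000.

3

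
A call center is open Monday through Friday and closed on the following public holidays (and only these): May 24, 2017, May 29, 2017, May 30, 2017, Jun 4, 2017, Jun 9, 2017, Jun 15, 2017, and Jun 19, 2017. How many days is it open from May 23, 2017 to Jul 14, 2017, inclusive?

33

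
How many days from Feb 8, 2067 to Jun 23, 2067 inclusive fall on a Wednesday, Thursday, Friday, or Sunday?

78

Feb 8, 2067 is a Tuesday.
That's 136 days from start to end, counting both.
136 = 7 × 19 + 3, so there are 19 full weeks plus 3 extra days.
Each full week contributes 4 days from the set (Wed, Thu, Fri, Sun): 19 × 4 = 76.
The 3 extra days are Tuesday, Wednesday, Thursday — 2 of them qualify.
Total: 76 + 2 = 78.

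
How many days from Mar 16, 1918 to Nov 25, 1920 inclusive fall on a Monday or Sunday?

Mar 16, 1918 is a Saturday.
The range spans 986 days (inclusive of both endpoints).
986 = 7 × 140 + 6, so there are 140 full weeks plus 6 extra days.
Each full week contributes 2 days from the set (Mon, Sun): 140 × 2 = 280.
The 6 extra days are Sat, Sun, Mon, Tue, Wed, Thu — 2 of them qualify.
Total: 280 + 2 = 282.

282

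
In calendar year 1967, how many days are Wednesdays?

52

Jan 1, 1967 is a Sunday.
From Jan 1, 1967 to Dec 31, 1967 is 365 days inclusive.
365 = 7 × 52 + 1, so there are 52 full weeks plus 1 extra day.
Each full week contributes one Wednesday: 52 so far.
The 1 extra day is Sunday — none qualify.
Total: 52 + 0 = 52.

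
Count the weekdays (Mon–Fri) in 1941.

Jan 1, 1941 is a Wednesday.
The range spans 365 days (inclusive of both endpoints).
365 = 7 × 52 + 1, so there are 52 full weeks plus 1 extra day.
Each full week contributes 5 weekdays (Mon–Fri): 52 × 5 = 260.
The 1 extra day is Wed — 1 of them qualifies.
Total: 260 + 1 = 261.

261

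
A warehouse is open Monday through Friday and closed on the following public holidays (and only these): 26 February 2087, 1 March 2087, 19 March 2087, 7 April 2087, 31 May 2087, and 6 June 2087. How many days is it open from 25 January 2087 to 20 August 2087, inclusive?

25 January 2087 is a Saturday.
That's 208 days from start to end, counting both.
208 = 7 × 29 + 5, so there are 29 full weeks plus 5 extra days.
Each full week contributes 5 weekdays (Mon–Fri): 29 × 5 = 145.
The 5 extra days are Saturday, Sunday, Monday, Tuesday, Wednesday — 3 of them qualify.
Total: 145 + 3 = 148.
Holidays: 26 February 2087 (Wed); 1 March 2087 (Sat); 19 March 2087 (Wed); 7 April 2087 (Mon); 31 May 2087 (Sat); 6 June 2087 (Fri).
4 of the 6 holidays fall on weekdays; the rest are weekends and were already excluded.
Business days: 148 − 4 = 144.

144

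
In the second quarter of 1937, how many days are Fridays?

13

April 1, 1937 is a Thursday.
That's 91 days from start to end, counting both.
91 = 7 × 13, so the span is exactly 13 full weeks.
Each full week contributes one Friday: 13 so far.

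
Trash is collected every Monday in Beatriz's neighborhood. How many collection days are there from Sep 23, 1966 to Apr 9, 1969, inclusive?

133

Sep 23, 1966 is a Friday.
That's 930 days from start to end, counting both.
930 = 7 × 132 + 6, so there are 132 full weeks plus 6 extra days.
Each full week contributes one Monday: 132 so far.
The 6 extra days are Fri, Sat, Sun, Mon, Tue, Wed — 1 of them qualifies.
Total: 132 + 1 = 133.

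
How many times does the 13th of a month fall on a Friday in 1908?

The 13th falls on a Friday when the month's 13th has weekday Fri.
Jan 13 is Mon; Feb 13 is Thu; Mar 13 is Fri ✓; Apr 13 is Mon; May 13 is Wed; Jun 13 is Sat; Jul 13 is Mon; Aug 13 is Thu; Sep 13 is Sun; Oct 13 is Tue; Nov 13 is Fri ✓; Dec 13 is Sun.
Friday the 13ths: Mar, Nov.

2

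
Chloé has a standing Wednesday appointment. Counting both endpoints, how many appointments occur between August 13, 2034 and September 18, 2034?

5 Wednesdays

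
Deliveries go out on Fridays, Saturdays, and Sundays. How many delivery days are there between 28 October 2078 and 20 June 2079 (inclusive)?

28 October 2078 is a Friday.
That's 236 days from start to end, counting both.
236 = 7 × 33 + 5, so there are 33 full weeks plus 5 extra days.
Each full week contributes 3 days from the set (Fri, Sat, Sun): 33 × 3 = 99.
The 5 extra days are Friday, Saturday, Sunday, Monday, Tuesday — 3 of them qualify.
Total: 99 + 3 = 102.

102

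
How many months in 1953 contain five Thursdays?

A month has five Thursdays exactly when Thursday falls within its first (length − 28) days.
Jan: 31 days, starts Thu → 5 of Thu, Fri, Sat ✓
Feb: 28 days, starts Sun → 5 of (none)
Mar: 31 days, starts Sun → 5 of Sun, Mon, Tue
Apr: 30 days, starts Wed → 5 of Wed, Thu ✓
May: 31 days, starts Fri → 5 of Fri, Sat, Sun
Jun: 30 days, starts Mon → 5 of Mon, Tue
Jul: 31 days, starts Wed → 5 of Wed, Thu, Fri ✓
Aug: 31 days, starts Sat → 5 of Sat, Sun, Mon
Sep: 30 days, starts Tue → 5 of Tue, Wed
Oct: 31 days, starts Thu → 5 of Thu, Fri, Sat ✓
Nov: 30 days, starts Sun → 5 of Sun, Mon
Dec: 31 days, starts Tue → 5 of Tue, Wed, Thu ✓
Months with five Thursdays: Jan, Apr, Jul, Oct, Dec.

5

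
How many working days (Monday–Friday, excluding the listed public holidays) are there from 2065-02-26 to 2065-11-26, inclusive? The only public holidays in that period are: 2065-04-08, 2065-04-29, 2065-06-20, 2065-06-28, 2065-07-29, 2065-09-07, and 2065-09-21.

191

2065-02-26 is a Thursday.
That's 274 days from start to end, counting both.
274 = 7 × 39 + 1, so there are 39 full weeks plus 1 extra day.
Each full week contributes 5 weekdays (Mon–Fri): 39 × 5 = 195.
The 1 extra day is Thursday — 1 of them qualifies.
Total: 195 + 1 = 196.
Holidays: 2065-04-08 (Wed); 2065-04-29 (Wed); 2065-06-20 (Sat); 2065-06-28 (Sun); 2065-07-29 (Wed); 2065-09-07 (Mon); 2065-09-21 (Mon).
5 of the 7 holidays fall on weekdays; the rest are weekends and were already excluded.
Business days: 196 − 5 = 191.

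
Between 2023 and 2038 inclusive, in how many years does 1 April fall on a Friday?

1

Day of week of April 1 in each year:
2023: Sat, 2024: Mon, 2025: Tue, 2026: Wed, 2027: Thu, 2028: Sat, 2029: Sun, 2030: Mon, 2031: Tue, 2032: Thu, 2033: Fri ✓, 2034: Sat, 2035: Sun, 2036: Tue, 2037: Wed, 2038: Thu
Fridays: 2033.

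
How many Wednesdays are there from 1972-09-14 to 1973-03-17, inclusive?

26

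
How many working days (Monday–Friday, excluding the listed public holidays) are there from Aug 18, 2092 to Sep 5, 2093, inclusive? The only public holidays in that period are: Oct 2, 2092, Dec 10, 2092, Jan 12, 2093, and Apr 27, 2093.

Aug 18, 2092 is a Monday.
The range spans 384 days (inclusive of both endpoints).
384 = 7 × 54 + 6, so there are 54 full weeks plus 6 extra days.
Each full week contributes 5 weekdays (Mon–Fri): 54 × 5 = 270.
The 6 extra days are Mon, Tue, Wed, Thu, Fri, Sat — 5 of them qualify.
Total: 270 + 5 = 275.
Holidays: Oct 2, 2092 (Thu); Dec 10, 2092 (Wed); Jan 12, 2093 (Mon); Apr 27, 2093 (Mon).
All 4 holidays fall on weekdays, so subtract 4.
Business days: 275 − 4 = 271.

271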